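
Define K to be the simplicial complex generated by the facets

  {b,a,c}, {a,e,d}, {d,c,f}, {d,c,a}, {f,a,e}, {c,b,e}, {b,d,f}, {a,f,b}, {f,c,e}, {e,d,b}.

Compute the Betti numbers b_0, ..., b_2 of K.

We work with the vertex ordering a < b < c < d < e < f. The simplices of K, each written with vertices in increasing order, are:

  0-simplices (6): a, b, c, d, e, f
  1-simplices (15): ab, ac, ad, ae, af, bc, bd, be, bf, cd, ce, cf, de, df, ef
  2-simplices (10): abc, abf, acd, ade, aef, bce, bde, bdf, cdf, cef

giving chain groups C_0 ≅ Z^6, C_1 ≅ Z^15, C_2 ≅ Z^10.

The boundary map ∂_1: C_1 → C_0 is given by ∂[p,q] = [q] − [p]. For instance
  ∂ac = c − a.
As a 6×15 matrix over Z this has rank 5, with invariant factors (1,1,1,1,1).

Boundary ∂_2: C_2 → C_1 acts by ∂[p,q,r] = [q,r] − [p,r] + [p,q]. For instance
  ∂abf = bf − af + ab,
  ∂cdf = df − cf + cd.
The resulting 15×10 matrix has rank 10, and its Smith normal form has invariant factors (1,1,1,1,1,1,1,1,1,2).

From H_k ≅ ker(∂_k) / im(∂_{k+1}) we obtain:

  H_0: rank C_0 − rank ∂_1 = 6 − 5 = 1, and the invariant factors of ∂_1 are all 1, so H_0 = Z.
  H_1: rank ker ∂_1 − rank ∂_2 = (15 − 5) − 10 = 0, and ∂_2 has invariant factor 2 > 1, so H_1 = Z/2Z.
  H_2: rank ker ∂_2 − rank ∂_3 = (10 − 10) − 0 = 0, and there is no ∂_3, so H_2 = 0.

As a check, the Euler characteristic is 6 − 15 + 10 = 1, which agrees with 1 − 0 + 0 = 1.

Hence the Betti numbers are b_0 = 1, b_1 = 0, b_2 = 0.

b_0 = 1, b_1 = 0, b_2 = 0.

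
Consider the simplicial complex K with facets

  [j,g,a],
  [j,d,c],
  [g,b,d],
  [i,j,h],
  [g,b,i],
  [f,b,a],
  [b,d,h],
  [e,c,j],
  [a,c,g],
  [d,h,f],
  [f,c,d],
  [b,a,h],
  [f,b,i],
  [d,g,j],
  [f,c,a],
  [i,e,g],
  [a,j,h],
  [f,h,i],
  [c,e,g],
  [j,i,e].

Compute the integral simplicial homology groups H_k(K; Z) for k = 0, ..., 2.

H_0 = Z,  H_1 = Z ⊕ Z/2,  H_2 = 0.

Take the total order a < b < c < d < e < f < g < h < i < j on the vertex set. Then K (dimension 2) consists of the simplices:

  0-simplices (10): a, b, c, d, e, f, g, h, i, j
  1-simplices (30): ab, ac, af, ag, ah, aj, bd, bf, bg, bh, bi, cd, ce, cf, cg, cj, df, dg, dh, dj, eg, ei, ej, fh, fi, gi, gj, hi, hj, ij
  2-simplices (20): abf, abh, acf, acg, agj, ahj, bdg, bdh, bfi, bgi, cdf, cdj, ceg, cej, dfh, dgj, egi, eij, fhi, hij

giving chain groups C_0 ≅ Z^10, C_1 ≅ Z^30, C_2 ≅ Z^20.

Boundary ∂_1: C_1 → C_0 maps an edge to its endpoints' difference, ∂[p,q] = q − p.
As a 10×30 matrix over Z this has rank 9, with invariant factors (1,1,1,1,1,1,1,1,1).

Boundary ∂_2: C_2 → C_1 acts by ∂[p,q,r] = [q,r] − [p,r] + [p,q]. For instance
  ∂ceg = eg − cg + ce,
  ∂bgi = gi − bi + bg.
As a 30×20 matrix over Z this has rank 20, with invariant factors (1,1,1,1,1,1,1,1,1,1,1,1,1,1,1,1,1,1,1,2).

Reading off H_k = ker ∂_k / im ∂_{k+1}:

  H_0: rank C_0 − rank ∂_1 = 10 − 9 = 1, and the invariant factors of ∂_1 are all 1, so H_0 ≅ Z.
  H_1: rank ker ∂_1 − rank ∂_2 = (30 − 9) − 20 = 1, and ∂_2 has invariant factor 2 > 1, so H_1 ≅ Z ⊕ Z/2.
  H_2: rank ker ∂_2 − rank ∂_3 = (20 − 20) − 0 = 0, and there is no ∂_3, so H_2 ≅ 0.

As a check, the Euler characteristic is 10 − 30 + 20 = 0, which agrees with 1 − 1 + 0 = 0.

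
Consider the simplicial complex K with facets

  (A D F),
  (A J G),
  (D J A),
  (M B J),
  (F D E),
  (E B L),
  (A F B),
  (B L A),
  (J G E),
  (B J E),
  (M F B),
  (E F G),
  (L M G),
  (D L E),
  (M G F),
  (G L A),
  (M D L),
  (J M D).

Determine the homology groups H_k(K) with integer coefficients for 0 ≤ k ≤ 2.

Take the total order A < B < D < E < F < G < J < L < M on the vertex set. Then K (dimension 2) consists of the simplices:

  0-simplices (9): A, B, D, E, F, G, J, L, M
  1-simplices (27): AB, AD, AF, AG, AJ, AL, BE, BF, BJ, BL, BM, DE, DF, DJ, DL, DM, EF, EG, EJ, EL, FG, FM, GJ, GL, GM, JM, LM
  2-simplices (18): ABF, ABL, ADF, ADJ, AGJ, AGL, BEJ, BEL, BFM, BJM, DEF, DEL, DJM, DLM, EFG, EGJ, FGM, GLM

Hence C_0 ≅ Z^9, C_1 ≅ Z^27, C_2 ≅ Z^18.

∂_1: C_1 → C_0 maps an edge to its endpoints' difference, ∂[p,q] = q − p. For instance
  ∂AB = B − A.
The 9×27 boundary matrix has rank 8 and Smith normal form diag(1,1,1,1,1,1,1,1).

∂_2: C_2 → C_1 acts by ∂[p,q,r] = [q,r] − [p,r] + [p,q]. For instance
  ∂DJM = JM − DM + DJ,
  ∂ADF = DF − AF + AD.
The resulting 27×18 matrix has rank 17, and its Smith normal form has invariant factors (1,1,1,1,1,1,1,1,1,1,1,1,1,1,1,1,1).

Reading off H_k = ker ∂_k / im ∂_{k+1}:

  H_0: rank C_0 − rank ∂_1 = 9 − 8 = 1, and the invariant factors of ∂_1 are all 1, so H_0 = Z.
  H_1: rank ker ∂_1 − rank ∂_2 = (27 − 8) − 17 = 2, and the invariant factors of ∂_2 are all 1, so H_1 = Z^2.
  H_2: rank ker ∂_2 − rank ∂_3 = (18 − 17) − 0 = 1, and there is no ∂_3, so H_2 = Z.

(K is a triangulation of the torus T^2.)

H_0 ≅ Z,  H_1 ≅ Z^2,  H_2 ≅ Z.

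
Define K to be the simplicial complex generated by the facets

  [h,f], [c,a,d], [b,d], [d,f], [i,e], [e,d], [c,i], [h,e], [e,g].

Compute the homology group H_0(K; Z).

K has 9 vertices, 11 edges, 1 triangle.
rank ∂_0 = 0, rank ∂_1 = 8 ⇒ b_0 = 9 − 0 − 8 = 1; all invariant factors of ∂_1 are 1 so no torsion. So H_0 = Z.

H_0 = Z.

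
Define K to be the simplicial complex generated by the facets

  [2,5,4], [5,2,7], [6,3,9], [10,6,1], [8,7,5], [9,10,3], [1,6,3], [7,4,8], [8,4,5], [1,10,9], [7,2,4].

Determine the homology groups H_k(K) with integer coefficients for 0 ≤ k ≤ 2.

H_0 = Z^2,  H_1 = Z,  H_2 = Z.

Fix the vertex order 1 < 2 < 3 < 4 < 5 < 6 < 7 < 8 < 9 < 10 and write every simplex with vertices in increasing order. Then dim K = 2 and the simplices of K are:

  0-simplices (10): [1], [2], [3], [4], [5], [6], [7], [8], [9], [10]
  1-simplices (19): [1,3], [1,6], [1,9], [1,10], [2,4], [2,5], [2,7], [3,6], [3,9], [3,10], [4,5], [4,7], [4,8], [5,7], [5,8], [6,9], [6,10], [7,8], [9,10]
  2-simplices (11): [1,3,6], [1,6,10], [1,9,10], [2,4,5], [2,4,7], [2,5,7], [3,6,9], [3,9,10], [4,5,8], [4,7,8], [5,7,8]

so the chain groups are C_0 ≅ Z^10, C_1 ≅ Z^19, C_2 ≅ Z^11.

The boundary map ∂_1: C_1 → C_0 maps an edge to its endpoints' difference, ∂[p,q] = q − p.
The resulting 10×19 matrix has rank 8, and its Smith normal form has invariant factors (1,1,1,1,1,1,1,1).

Boundary ∂_2: C_2 → C_1 acts by ∂[p,q,r] = [q,r] − [p,r] + [p,q]. For instance
  ∂[3,9,10] = [9,10] − [3,10] + [3,9],
  ∂[3,6,9] = [6,9] − [3,9] + [3,6].
This gives a 19×11 integer matrix of rank 10; reducing to Smith normal form yields diagonal entries (1,1,1,1,1,1,1,1,1,1).

From H_k ≅ ker(∂_k) / im(∂_{k+1}) we obtain:

  H_0: rank C_0 − rank ∂_1 = 10 − 8 = 2, and the invariant factors of ∂_1 are all 1, so H_0 ≅ Z^2.
  H_1: rank ker ∂_1 − rank ∂_2 = (19 − 8) − 10 = 1, and the invariant factors of ∂_2 are all 1, so H_1 ≅ Z.
  H_2: rank ker ∂_2 − rank ∂_3 = (11 − 10) − 0 = 1, and there is no ∂_3, so H_2 ≅ Z.

As a check, the Euler characteristic is 10 − 19 + 11 = 2, which agrees with 2 − 1 + 1 = 2.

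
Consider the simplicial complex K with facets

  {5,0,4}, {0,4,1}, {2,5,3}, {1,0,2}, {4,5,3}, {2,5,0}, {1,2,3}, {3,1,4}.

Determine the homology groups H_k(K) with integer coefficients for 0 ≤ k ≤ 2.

Order the vertices as 0 < 1 < 2 < 3 < 4 < 5. Listing each simplex with vertices in this order, K has dimension 2 with simplices:

  0-simplices (6): [0], [1], [2], [3], [4], [5]
  1-simplices (12): [0,1], [0,2], [0,4], [0,5], [1,2], [1,3], [1,4], [2,3], [2,5], [3,4], [3,5], [4,5]
  2-simplices (8): [0,1,2], [0,1,4], [0,2,5], [0,4,5], [1,2,3], [1,3,4], [2,3,5], [3,4,5]

giving chain groups C_0 ≅ Z^6, C_1 ≅ Z^12, C_2 ≅ Z^8.

Boundary ∂_1: C_1 → C_0 is given by ∂[p,q] = [q] − [p]. For instance
  ∂[3,4] = [4] − [3].
The resulting 6×12 matrix has rank 5, and its Smith normal form has invariant factors (1,1,1,1,1).

∂_2: C_2 → C_1 sends each 2-simplex [p,q,r] to [q,r] − [p,r] + [p,q]. For instance
  ∂[0,1,4] = [1,4] − [0,4] + [0,1],
  ∂[3,4,5] = [4,5] − [3,5] + [3,4].
The resulting 12×8 matrix has rank 7, and its Smith normal form has invariant factors (1,1,1,1,1,1,1).

Computing H_k = (kernel of ∂_k) / (image of ∂_{k+1}):

  H_0: rank C_0 − rank ∂_1 = 6 − 5 = 1, and the invariant factors of ∂_1 are all 1, so H_0 = Z.
  H_1: rank ker ∂_1 − rank ∂_2 = (12 − 5) − 7 = 0, and the invariant factors of ∂_2 are all 1, so H_1 = 0.
  H_2: rank ker ∂_2 − rank ∂_3 = (8 − 7) − 0 = 1, and there is no ∂_3, so H_2 = Z.

(K is a triangulation of the 2-sphere S^2.)

H_0 ≅ Z,  H_1 = 0,  H_2 ≅ Z.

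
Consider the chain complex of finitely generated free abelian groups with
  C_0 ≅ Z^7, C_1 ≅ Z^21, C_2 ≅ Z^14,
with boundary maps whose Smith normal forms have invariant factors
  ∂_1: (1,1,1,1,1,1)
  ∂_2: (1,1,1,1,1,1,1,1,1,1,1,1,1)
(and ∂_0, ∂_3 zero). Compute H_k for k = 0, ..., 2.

H_0: b_0 = 7 − 0 − 6 = 1; torsion from ∂_1 factors > 1: none. So H_0 = Z.
H_1: b_1 = 21 − 6 − 13 = 2; torsion from ∂_2 factors > 1: none. So H_1 = Z^2.
H_2: b_2 = 14 − 13 − 0 = 1; torsion from ∂_3 factors > 1: none. So H_2 = Z.

H_0 = Z,  H_1 = Z^2,  H_2 = Z.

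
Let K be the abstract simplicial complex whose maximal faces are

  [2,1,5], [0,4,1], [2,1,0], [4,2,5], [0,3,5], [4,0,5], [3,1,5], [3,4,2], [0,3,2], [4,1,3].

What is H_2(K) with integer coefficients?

H_2 = 0.

Take the total order 0 < 1 < 2 < 3 < 4 < 5 on the vertex set. Then K (dimension 2) consists of the simplices:

  0-simplices (6): [0], [1], [2], [3], [4], [5]
  1-simplices (15): [0,1], [0,2], [0,3], [0,4], [0,5], [1,2], [1,3], [1,4], [1,5], [2,3], [2,4], [2,5], [3,4], [3,5], [4,5]
  2-simplices (10): [0,1,2], [0,1,4], [0,2,3], [0,3,5], [0,4,5], [1,2,5], [1,3,4], [1,3,5], [2,3,4], [2,4,5]

giving chain groups C_0 ≅ Z^6, C_1 ≅ Z^15, C_2 ≅ Z^10.

The boundary map ∂_1: C_1 → C_0 sends each edge [p,q] (with p < q) to q − p. For instance
  ∂[0,1] = [1] − [0].
As a 6×15 matrix over Z this has rank 5, with invariant factors (1,1,1,1,1).

Boundary ∂_2: C_2 → C_1 acts by ∂[p,q,r] = [q,r] − [p,r] + [p,q]. For instance
  ∂[0,1,4] = [1,4] − [0,4] + [0,1],
  ∂[2,4,5] = [4,5] − [2,5] + [2,4].
The resulting 15×10 matrix has rank 10, and its Smith normal form has invariant factors (1,1,1,1,1,1,1,1,1,2).

From H_k ≅ ker(∂_k) / im(∂_{k+1}) we obtain:

  H_2: rank ker ∂_2 − rank ∂_3 = (10 − 10) − 0 = 0, and there is no ∂_3, so H_2 ≅ 0.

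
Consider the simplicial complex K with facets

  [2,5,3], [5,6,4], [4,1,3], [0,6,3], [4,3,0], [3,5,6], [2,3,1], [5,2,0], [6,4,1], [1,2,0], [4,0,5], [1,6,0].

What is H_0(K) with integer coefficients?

H_0 ≅ Z.

Take the total order 0 < 1 < 2 < 3 < 4 < 5 < 6 on the vertex set. Then K (dimension 2) consists of the simplices:

  0-simplices (7): [0], [1], [2], [3], [4], [5], [6]
  1-simplices (18): [0,1], [0,2], [0,3], [0,4], [0,5], [0,6], [1,2], [1,3], [1,4], [1,6], [2,3], [2,5], [3,4], [3,5], [3,6], [4,5], [4,6], [5,6]
  2-simplices (12): [0,1,2], [0,1,6], [0,2,5], [0,3,4], [0,3,6], [0,4,5], [1,2,3], [1,3,4], [1,4,6], [2,3,5], [3,5,6], [4,5,6]

so the chain groups are C_0 ≅ Z^7, C_1 ≅ Z^18, C_2 ≅ Z^12.

The boundary map ∂_1: C_1 → C_0 is given by ∂[p,q] = [q] − [p]. For instance
  ∂[2,5] = [5] − [2].
The 7×18 boundary matrix has rank 6 and Smith normal form diag(1,1,1,1,1,1).

The boundary map ∂_2: C_2 → C_1 acts by ∂[p,q,r] = [q,r] − [p,r] + [p,q]. For instance
  ∂[1,3,4] = [3,4] − [1,4] + [1,3],
  ∂[0,1,2] = [1,2] − [0,2] + [0,1].
As a 18×12 matrix over Z this has rank 12, with invariant factors (1,1,1,1,1,1,1,1,1,1,1,2).

Reading off H_k = ker ∂_k / im ∂_{k+1}:

  H_0: rank C_0 − rank ∂_1 = 7 − 6 = 1, and the invariant factors of ∂_1 are all 1, so H_0 = Z.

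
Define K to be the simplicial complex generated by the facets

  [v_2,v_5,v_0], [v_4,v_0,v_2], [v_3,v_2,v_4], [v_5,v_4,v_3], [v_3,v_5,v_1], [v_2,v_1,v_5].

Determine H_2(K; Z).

Take the total order v_0 < v_1 < v_2 < v_3 < v_4 < v_5 on the vertex set. Then K (dimension 2) consists of the simplices:

  0-simplices (6): [v_0], [v_1], [v_2], [v_3], [v_4], [v_5]
  1-simplices (12): [v_0,v_2], [v_0,v_4], [v_0,v_5], [v_1,v_2], [v_1,v_3], [v_1,v_5], [v_2,v_3], [v_2,v_4], [v_2,v_5], [v_3,v_4], [v_3,v_5], [v_4,v_5]
  2-simplices (6): [v_0,v_2,v_4], [v_0,v_2,v_5], [v_1,v_2,v_5], [v_1,v_3,v_5], [v_2,v_3,v_4], [v_3,v_4,v_5]

so the chain groups are C_0 ≅ Z^6, C_1 ≅ Z^12, C_2 ≅ Z^6.

Boundary ∂_1: C_1 → C_0 is given by ∂[p,q] = [q] − [p]. For instance
  ∂[v_3,v_5] = [v_5] − [v_3].
The resulting 6×12 matrix has rank 5, and its Smith normal form has invariant factors (1,1,1,1,1).

Boundary ∂_2: C_2 → C_1 acts by ∂[p,q,r] = [q,r] − [p,r] + [p,q]. For instance
  ∂[v_1,v_3,v_5] = [v_3,v_5] − [v_1,v_5] + [v_1,v_3],
  ∂[v_0,v_2,v_5] = [v_2,v_5] − [v_0,v_5] + [v_0,v_2].
The 12×6 boundary matrix has rank 6 and Smith normal form diag(1,1,1,1,1,1).

Computing H_k = (kernel of ∂_k) / (image of ∂_{k+1}):

  H_2: rank ker ∂_2 − rank ∂_3 = (6 − 6) − 0 = 0, and there is no ∂_3, so H_2 = 0.

(K is a triangulation of the cylinder S^1 x I.)

H_2 ≅ 0.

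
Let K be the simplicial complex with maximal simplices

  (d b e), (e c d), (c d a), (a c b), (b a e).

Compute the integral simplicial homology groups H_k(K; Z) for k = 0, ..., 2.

H_0 ≅ Z,  H_1 ≅ Z,  H_2 = 0.

Take the total order a < b < c < d < e on the vertex set. Then K (dimension 2) consists of the simplices:

  0-simplices (5): a, b, c, d, e
  1-simplices (10): ab, ac, ad, ae, bc, bd, be, cd, ce, de
  2-simplices (5): abc, abe, acd, bde, cde

Hence C_0 ≅ Z^5, C_1 ≅ Z^10, C_2 ≅ Z^5.

∂_1: C_1 → C_0 is given by ∂[p,q] = [q] − [p].
As a 5×10 matrix over Z this has rank 4, with invariant factors (1,1,1,1).

Boundary ∂_2: C_2 → C_1 sends each 2-simplex [p,q,r] to [q,r] − [p,r] + [p,q]. For instance
  ∂abe = be − ae + ab,
  ∂bde = de − be + bd.
This gives a 10×5 integer matrix of rank 5; reducing to Smith normal form yields diagonal entries (1,1,1,1,1).

From H_k ≅ ker(∂_k) / im(∂_{k+1}) we obtain:

  H_0: rank C_0 − rank ∂_1 = 5 − 4 = 1, and the invariant factors of ∂_1 are all 1, so H_0 = Z.
  H_1: rank ker ∂_1 − rank ∂_2 = (10 − 4) − 5 = 1, and the invariant factors of ∂_2 are all 1, so H_1 = Z.
  H_2: rank ker ∂_2 − rank ∂_3 = (5 − 5) − 0 = 0, and there is no ∂_3, so H_2 = 0.

(K is a triangulation of the Möbius band.)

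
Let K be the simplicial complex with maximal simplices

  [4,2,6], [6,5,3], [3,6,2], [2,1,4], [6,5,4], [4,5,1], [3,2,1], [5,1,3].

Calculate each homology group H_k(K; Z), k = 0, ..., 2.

H_0 = Z,  H_1 = 0,  H_2 = Z.

K has 6 vertices, 12 edges, 8 triangles.
rank ∂_0 = 0, rank ∂_1 = 5 ⇒ b_0 = 6 − 0 − 5 = 1; all invariant factors of ∂_1 are 1 so no torsion. So H_0 ≅ Z.
rank ∂_1 = 5, rank ∂_2 = 7 ⇒ b_1 = 12 − 5 − 7 = 0; all invariant factors of ∂_2 are 1 so no torsion. So H_1 ≅ 0.
rank ∂_2 = 7, rank ∂_3 = 0 ⇒ b_2 = 8 − 7 − 0 = 1. So H_2 ≅ Z.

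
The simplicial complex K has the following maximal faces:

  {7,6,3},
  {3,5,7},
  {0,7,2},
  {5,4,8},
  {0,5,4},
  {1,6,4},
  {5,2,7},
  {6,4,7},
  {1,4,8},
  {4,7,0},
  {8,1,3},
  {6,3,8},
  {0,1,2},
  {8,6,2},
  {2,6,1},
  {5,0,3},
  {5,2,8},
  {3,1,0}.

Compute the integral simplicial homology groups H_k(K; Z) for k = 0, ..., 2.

Take the total order 0 < 1 < 2 < 3 < 4 < 5 < 6 < 7 < 8 on the vertex set. Then K (dimension 2) consists of the simplices:

  0-simplices (9): [0], [1], [2], [3], [4], [5], [6], [7], [8]
  1-simplices (27): (27 of them)
  2-simplices (18): [0,1,2], [0,1,3], [0,2,7], [0,3,5], [0,4,5], [0,4,7], [1,2,6], [1,3,8], [1,4,6], [1,4,8], [2,5,7], [2,5,8], [2,6,8], [3,5,7], [3,6,7], [3,6,8], [4,5,8], [4,6,7]

giving chain groups C_0 ≅ Z^9, C_1 ≅ Z^27, C_2 ≅ Z^18.

The boundary map ∂_1: C_1 → C_0 is given by ∂[p,q] = [q] − [p]. For instance
  ∂[2,8] = [8] − [2].
This gives a 9×27 integer matrix of rank 8; reducing to Smith normal form yields diagonal entries (1,1,1,1,1,1,1,1).

Boundary ∂_2: C_2 → C_1 sends each 2-simplex [p,q,r] to [q,r] − [p,r] + [p,q]. For instance
  ∂[0,2,7] = [2,7] − [0,7] + [0,2],
  ∂[4,5,8] = [5,8] − [4,8] + [4,5].
The resulting 27×18 matrix has rank 18, and its Smith normal form has invariant factors (1,1,1,1,1,1,1,1,1,1,1,1,1,1,1,1,1,2).

Reading off H_k = ker ∂_k / im ∂_{k+1}:

  H_0: rank C_0 − rank ∂_1 = 9 − 8 = 1, and the invariant factors of ∂_1 are all 1, so H_0 ≅ Z.
  H_1: rank ker ∂_1 − rank ∂_2 = (27 − 8) − 18 = 1, and ∂_2 has invariant factor 2 > 1, so H_1 ≅ Z ⊕ Z_2.
  H_2: rank ker ∂_2 − rank ∂_3 = (18 − 18) − 0 = 0, and there is no ∂_3, so H_2 ≅ 0.

As a check, the Euler characteristic is 9 − 27 + 18 = 0, which agrees with 1 − 1 + 0 = 0.
(K is a triangulation of the Klein bottle.)

H_0 ≅ Z,  H_1 ≅ Z ⊕ Z_2,  H_2 = 0.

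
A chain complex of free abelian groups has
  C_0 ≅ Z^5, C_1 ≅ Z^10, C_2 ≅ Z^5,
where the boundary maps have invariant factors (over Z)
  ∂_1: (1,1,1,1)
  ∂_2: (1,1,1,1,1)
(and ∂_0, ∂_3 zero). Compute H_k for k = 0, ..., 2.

H_0: b_0 = 5 − 0 − 4 = 1; torsion from ∂_1 factors > 1: none. So H_0 ≅ Z.
H_1: b_1 = 10 − 4 − 5 = 1; torsion from ∂_2 factors > 1: none. So H_1 ≅ Z.
H_2: b_2 = 5 − 5 − 0 = 0; torsion from ∂_3 factors > 1: none. So H_2 ≅ 0.

H_0 ≅ Z,  H_1 ≅ Z,  H_2 = 0.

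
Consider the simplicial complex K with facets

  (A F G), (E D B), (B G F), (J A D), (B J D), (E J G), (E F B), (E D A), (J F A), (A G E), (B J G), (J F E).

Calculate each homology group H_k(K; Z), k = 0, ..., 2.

H_0 ≅ Z,  H_1 ≅ Z_2,  H_2 = 0.

Take the total order A < B < D < E < F < G < J on the vertex set. Then K (dimension 2) consists of the simplices:

  0-simplices (7): A, B, D, E, F, G, J
  1-simplices (18): AD, AE, AF, AG, AJ, BD, BE, BF, BG, BJ, DE, DJ, EF, EG, EJ, FG, FJ, GJ
  2-simplices (12): ADE, ADJ, AEG, AFG, AFJ, BDE, BDJ, BEF, BFG, BGJ, EFJ, EGJ

giving chain groups C_0 ≅ Z^7, C_1 ≅ Z^18, C_2 ≅ Z^12.

The boundary map ∂_1: C_1 → C_0 sends each edge [p,q] (with p < q) to q − p. For instance
  ∂AE = E − A.
As a 7×18 matrix over Z this has rank 6, with invariant factors (1,1,1,1,1,1).

∂_2: C_2 → C_1 maps a triangle to the signed sum of its edges. For instance
  ∂BEF = EF − BF + BE,
  ∂AFG = FG − AG + AF.
As a 18×12 matrix over Z this has rank 12, with invariant factors (1,1,1,1,1,1,1,1,1,1,1,2).

From H_k ≅ ker(∂_k) / im(∂_{k+1}) we obtain:

  H_0: rank C_0 − rank ∂_1 = 7 − 6 = 1, and the invariant factors of ∂_1 are all 1, so H_0 ≅ Z.
  H_1: rank ker ∂_1 − rank ∂_2 = (18 − 6) − 12 = 0, and ∂_2 has invariant factor 2 > 1, so H_1 ≅ Z_2.
  H_2: rank ker ∂_2 − rank ∂_3 = (12 − 12) − 0 = 0, and there is no ∂_3, so H_2 ≅ 0.

(K is a triangulation of the real projective plane RP^2.)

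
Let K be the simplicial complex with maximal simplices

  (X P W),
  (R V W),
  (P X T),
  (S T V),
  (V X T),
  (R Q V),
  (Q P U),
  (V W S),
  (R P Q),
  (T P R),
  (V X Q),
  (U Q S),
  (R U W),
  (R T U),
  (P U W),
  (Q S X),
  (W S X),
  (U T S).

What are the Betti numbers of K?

Take the total order P < Q < R < S < T < U < V < W < X on the vertex set. Then K (dimension 2) consists of the simplices:

  0-simplices (9): P, Q, R, S, T, U, V, W, X
  1-simplices (27): PQ, PR, PT, PU, PW, PX, QR, QS, QU, QV, QX, RT, RU, RV, RW, ST, SU, SV, SW, SX, TU, TV, TX, UW, VW, VX, WX
  2-simplices (18): PQR, PQU, PRT, PTX, PUW, PWX, QRV, QSU, QSX, QVX, RTU, RUW, RVW, STU, STV, SVW, SWX, TVX

so the chain groups are C_0 ≅ Z^9, C_1 ≅ Z^27, C_2 ≅ Z^18.

∂_1: C_1 → C_0 sends each edge [p,q] (with p < q) to q − p.
The resulting 9×27 matrix has rank 8, and its Smith normal form has invariant factors (1,1,1,1,1,1,1,1).

Boundary ∂_2: C_2 → C_1 sends each 2-simplex [p,q,r] to [q,r] − [p,r] + [p,q]. For instance
  ∂QSU = SU − QU + QS,
  ∂RUW = UW − RW + RU.
This gives a 27×18 integer matrix of rank 18; reducing to Smith normal form yields diagonal entries (1,1,1,1,1,1,1,1,1,1,1,1,1,1,1,1,1,2).

Reading off H_k = ker ∂_k / im ∂_{k+1}:

  H_0: rank C_0 − rank ∂_1 = 9 − 8 = 1, and the invariant factors of ∂_1 are all 1, so H_0 ≅ Z.
  H_1: rank ker ∂_1 − rank ∂_2 = (27 − 8) − 18 = 1, and ∂_2 has invariant factor 2 > 1, so H_1 ≅ Z ⊕ Z/2Z.
  H_2: rank ker ∂_2 − rank ∂_3 = (18 − 18) − 0 = 0, and there is no ∂_3, so H_2 ≅ 0.

(K is a triangulation of the Klein bottle.)

Hence the Betti numbers are b_0 = 1, b_1 = 1, b_2 = 0.

b_0 = 1, b_1 = 1, b_2 = 0.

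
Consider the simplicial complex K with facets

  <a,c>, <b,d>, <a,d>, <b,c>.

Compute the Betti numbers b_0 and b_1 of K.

b_0 = 1, b_1 = 1.

Order the vertices as a < b < c < d. Listing each simplex with vertices in this order, K has dimension 1 with simplices:

  0-simplices (4): a, b, c, d
  1-simplices (4): ac, ad, bc, bd

Hence C_0 ≅ Z^4, C_1 ≅ Z^4.

The boundary map ∂_1: C_1 → C_0 is given by ∂[p,q] = [q] − [p]. For instance
  ∂ad = d − a.
The resulting 4×4 matrix has rank 3, and its Smith normal form has invariant factors (1,1,1).

Now H_k = ker ∂_k / im ∂_{k+1}, so:

  H_0: rank C_0 − rank ∂_1 = 4 − 3 = 1, and the invariant factors of ∂_1 are all 1, so H_0 = Z.
  H_1: rank ker ∂_1 − rank ∂_2 = (4 − 3) − 0 = 1, and there is no ∂_2, so H_1 = Z.

(K is a triangulation of the circle S^1.)

Hence the Betti numbers are b_0 = 1, b_1 = 1.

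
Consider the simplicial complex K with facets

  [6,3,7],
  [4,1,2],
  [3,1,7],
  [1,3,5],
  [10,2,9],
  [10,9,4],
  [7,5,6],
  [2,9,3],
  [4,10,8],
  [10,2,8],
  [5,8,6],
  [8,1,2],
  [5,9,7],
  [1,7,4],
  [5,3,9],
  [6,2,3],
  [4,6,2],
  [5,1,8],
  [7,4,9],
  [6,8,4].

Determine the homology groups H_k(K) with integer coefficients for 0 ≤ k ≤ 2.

We work with the vertex ordering 1 < 2 < 3 < 4 < 5 < 6 < 7 < 8 < 9 < 10. The simplices of K, each written with vertices in increasing order, are:

  0-simplices (10): [1], [2], [3], [4], [5], [6], [7], [8], [9], [10]
  1-simplices (30): (30 of them)
  2-simplices (20): (20 of them)

Hence C_0 ≅ Z^10, C_1 ≅ Z^30, C_2 ≅ Z^20.

Boundary ∂_1: C_1 → C_0 sends each edge [p,q] (with p < q) to q − p. For instance
  ∂[1,7] = [7] − [1].
This gives a 10×30 integer matrix of rank 9; reducing to Smith normal form yields diagonal entries (1,1,1,1,1,1,1,1,1).

The boundary map ∂_2: C_2 → C_1 sends each 2-simplex [p,q,r] to [q,r] − [p,r] + [p,q]. For instance
  ∂[2,4,6] = [4,6] − [2,6] + [2,4],
  ∂[1,5,8] = [5,8] − [1,8] + [1,5].
As a 30×20 matrix over Z this has rank 20, with invariant factors (1,1,1,1,1,1,1,1,1,1,1,1,1,1,1,1,1,1,1,2).

From H_k ≅ ker(∂_k) / im(∂_{k+1}) we obtain:

  H_0: rank C_0 − rank ∂_1 = 10 − 9 = 1, and the invariant factors of ∂_1 are all 1, so H_0 = Z.
  H_1: rank ker ∂_1 − rank ∂_2 = (30 − 9) − 20 = 1, and ∂_2 has invariant factor 2 > 1, so H_1 = Z ⊕ Z/2.
  H_2: rank ker ∂_2 − rank ∂_3 = (20 − 20) − 0 = 0, and there is no ∂_3, so H_2 = 0.

H_0 ≅ Z,  H_1 ≅ Z ⊕ Z/2,  H_2 = 0.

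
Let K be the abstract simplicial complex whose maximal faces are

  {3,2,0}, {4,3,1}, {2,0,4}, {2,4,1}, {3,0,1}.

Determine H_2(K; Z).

We work with the vertex ordering 0 < 1 < 2 < 3 < 4. The simplices of K, each written with vertices in increasing order, are:

  0-simplices (5): [0], [1], [2], [3], [4]
  1-simplices (10): [0,1], [0,2], [0,3], [0,4], [1,2], [1,3], [1,4], [2,3], [2,4], [3,4]
  2-simplices (5): [0,1,3], [0,2,3], [0,2,4], [1,2,4], [1,3,4]

so the chain groups are C_0 ≅ Z^5, C_1 ≅ Z^10, C_2 ≅ Z^5.

∂_1: C_1 → C_0 maps an edge to its endpoints' difference, ∂[p,q] = q − p. For instance
  ∂[0,3] = [3] − [0].
As a 5×10 matrix over Z this has rank 4, with invariant factors (1,1,1,1).

The boundary map ∂_2: C_2 → C_1 acts by ∂[p,q,r] = [q,r] − [p,r] + [p,q]. For instance
  ∂[1,3,4] = [3,4] − [1,4] + [1,3],
  ∂[0,1,3] = [1,3] − [0,3] + [0,1].
The 10×5 boundary matrix has rank 5 and Smith normal form diag(1,1,1,1,1).

Computing H_k = (kernel of ∂_k) / (image of ∂_{k+1}):

  H_2: rank ker ∂_2 − rank ∂_3 = (5 − 5) − 0 = 0, and there is no ∂_3, so H_2 = 0.

(K is a triangulation of the Möbius band.)

H_2 = 0.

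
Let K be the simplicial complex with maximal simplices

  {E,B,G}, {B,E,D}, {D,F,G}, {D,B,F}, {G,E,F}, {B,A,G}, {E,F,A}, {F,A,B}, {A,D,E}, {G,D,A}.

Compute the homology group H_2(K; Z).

H_2 = 0.

We work with the vertex ordering A < B < D < E < F < G. The simplices of K, each written with vertices in increasing order, are:

  0-simplices (6): A, B, D, E, F, G
  1-simplices (15): AB, AD, AE, AF, AG, BD, BE, BF, BG, DE, DF, DG, EF, EG, FG
  2-simplices (10): ABF, ABG, ADE, ADG, AEF, BDE, BDF, BEG, DFG, EFG

giving chain groups C_0 ≅ Z^6, C_1 ≅ Z^15, C_2 ≅ Z^10.

Boundary ∂_1: C_1 → C_0 sends each edge [p,q] (with p < q) to q − p. For instance
  ∂AG = G − A.
This gives a 6×15 integer matrix of rank 5; reducing to Smith normal form yields diagonal entries (1,1,1,1,1).

The boundary map ∂_2: C_2 → C_1 sends each 2-simplex [p,q,r] to [q,r] − [p,r] + [p,q]. For instance
  ∂BDE = DE − BE + BD,
  ∂ADG = DG − AG + AD.
The 15×10 boundary matrix has rank 10 and Smith normal form diag(1,1,1,1,1,1,1,1,1,2).

Reading off H_k = ker ∂_k / im ∂_{k+1}:

  H_2: rank ker ∂_2 − rank ∂_3 = (10 − 10) − 0 = 0, and there is no ∂_3, so H_2 ≅ 0.

(K is a triangulation of the real projective plane RP^2.)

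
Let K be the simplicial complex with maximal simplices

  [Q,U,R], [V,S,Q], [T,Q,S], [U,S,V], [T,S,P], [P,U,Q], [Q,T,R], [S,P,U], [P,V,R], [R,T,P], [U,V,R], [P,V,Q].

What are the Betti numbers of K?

Fix the vertex order P < Q < R < S < T < U < V and write every simplex with vertices in increasing order. Then dim K = 2 and the simplices of K are:

  0-simplices (7): P, Q, R, S, T, U, V
  1-simplices (18): PQ, PR, PS, PT, PU, PV, QR, QS, QT, QU, QV, RT, RU, RV, ST, SU, SV, UV
  2-simplices (12): PQU, PQV, PRT, PRV, PST, PSU, QRT, QRU, QST, QSV, RUV, SUV

so the chain groups are C_0 ≅ Z^7, C_1 ≅ Z^18, C_2 ≅ Z^12.

The boundary map ∂_1: C_1 → C_0 sends each edge [p,q] (with p < q) to q − p. For instance
  ∂PV = V − P.
The resulting 7×18 matrix has rank 6, and its Smith normal form has invariant factors (1,1,1,1,1,1).

∂_2: C_2 → C_1 maps a triangle to the signed sum of its edges. For instance
  ∂SUV = UV − SV + SU,
  ∂QRT = RT − QT + QR.
As a 18×12 matrix over Z this has rank 12, with invariant factors (1,1,1,1,1,1,1,1,1,1,1,2).

From H_k ≅ ker(∂_k) / im(∂_{k+1}) we obtain:

  H_0: rank C_0 − rank ∂_1 = 7 − 6 = 1, and the invariant factors of ∂_1 are all 1, so H_0 = Z.
  H_1: rank ker ∂_1 − rank ∂_2 = (18 − 6) − 12 = 0, and ∂_2 has invariant factor 2 > 1, so H_1 = Z/2.
  H_2: rank ker ∂_2 − rank ∂_3 = (12 − 12) − 0 = 0, and there is no ∂_3, so H_2 = 0.

Hence the Betti numbers are b_0 = 1, b_1 = 0, b_2 = 0.

b_0 = 1, b_1 = 0, b_2 = 0.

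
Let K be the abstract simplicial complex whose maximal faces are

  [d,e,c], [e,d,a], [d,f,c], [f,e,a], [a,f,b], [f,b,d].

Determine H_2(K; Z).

H_2 ≅ 0.

Order the vertices as a < b < c < d < e < f. Listing each simplex with vertices in this order, K has dimension 2 with simplices:

  0-simplices (6): a, b, c, d, e, f
  1-simplices (12): ab, ad, ae, af, bd, bf, cd, ce, cf, de, df, ef
  2-simplices (6): abf, ade, aef, bdf, cde, cdf

so the chain groups are C_0 ≅ Z^6, C_1 ≅ Z^12, C_2 ≅ Z^6.

∂_1: C_1 → C_0 is given by ∂[p,q] = [q] − [p].
This gives a 6×12 integer matrix of rank 5; reducing to Smith normal form yields diagonal entries (1,1,1,1,1).

The boundary map ∂_2: C_2 → C_1 acts by ∂[p,q,r] = [q,r] − [p,r] + [p,q]. For instance
  ∂aef = ef − af + ae,
  ∂cdf = df − cf + cd.
This gives a 12×6 integer matrix of rank 6; reducing to Smith normal form yields diagonal entries (1,1,1,1,1,1).

Computing H_k = (kernel of ∂_k) / (image of ∂_{k+1}):

  H_2: rank ker ∂_2 − rank ∂_3 = (6 − 6) − 0 = 0, and there is no ∂_3, so H_2 ≅ 0.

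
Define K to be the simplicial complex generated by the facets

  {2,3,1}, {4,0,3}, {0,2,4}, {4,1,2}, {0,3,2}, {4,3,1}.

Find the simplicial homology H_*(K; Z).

H_0 ≅ Z,  H_1 = 0,  H_2 ≅ Z.

Order the vertices as 0 < 1 < 2 < 3 < 4. Listing each simplex with vertices in this order, K has dimension 2 with simplices:

  0-simplices (5): [0], [1], [2], [3], [4]
  1-simplices (9): [0,2], [0,3], [0,4], [1,2], [1,3], [1,4], [2,3], [2,4], [3,4]
  2-simplices (6): [0,2,3], [0,2,4], [0,3,4], [1,2,3], [1,2,4], [1,3,4]

giving chain groups C_0 ≅ Z^5, C_1 ≅ Z^9, C_2 ≅ Z^6.

The boundary map ∂_1: C_1 → C_0 sends each edge [p,q] (with p < q) to q − p. For instance
  ∂[1,3] = [3] − [1].
The resulting 5×9 matrix has rank 4, and its Smith normal form has invariant factors (1,1,1,1).

The boundary map ∂_2: C_2 → C_1 maps a triangle to the signed sum of its edges. For instance
  ∂[1,2,3] = [2,3] − [1,3] + [1,2],
  ∂[0,2,3] = [2,3] − [0,3] + [0,2].
The resulting 9×6 matrix has rank 5, and its Smith normal form has invariant factors (1,1,1,1,1).

Now H_k = ker ∂_k / im ∂_{k+1}, so:

  H_0: rank C_0 − rank ∂_1 = 5 − 4 = 1, and the invariant factors of ∂_1 are all 1, so H_0 = Z.
  H_1: rank ker ∂_1 − rank ∂_2 = (9 − 4) − 5 = 0, and the invariant factors of ∂_2 are all 1, so H_1 = 0.
  H_2: rank ker ∂_2 − rank ∂_3 = (6 − 5) − 0 = 1, and there is no ∂_3, so H_2 = Z.

As a check, the Euler characteristic is 5 − 9 + 6 = 2, which agrees with 1 − 0 + 1 = 2.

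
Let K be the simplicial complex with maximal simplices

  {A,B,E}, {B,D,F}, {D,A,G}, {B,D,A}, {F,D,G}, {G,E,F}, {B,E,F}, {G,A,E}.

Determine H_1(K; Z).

K has 6 vertices, 12 edges, 8 triangles.
rank ∂_1 = 5, rank ∂_2 = 7 ⇒ b_1 = 12 − 5 − 7 = 0; all invariant factors of ∂_2 are 1 so no torsion. So H_1 = 0.

H_1 ≅ 0.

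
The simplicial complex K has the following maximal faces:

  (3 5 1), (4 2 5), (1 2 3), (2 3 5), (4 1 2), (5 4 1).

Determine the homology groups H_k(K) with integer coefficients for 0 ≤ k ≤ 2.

Fix the vertex order 1 < 2 < 3 < 4 < 5 and write every simplex with vertices in increasing order. Then dim K = 2 and the simplices of K are:

  0-simplices (5): [1], [2], [3], [4], [5]
  1-simplices (9): [1,2], [1,3], [1,4], [1,5], [2,3], [2,4], [2,5], [3,5], [4,5]
  2-simplices (6): [1,2,3], [1,2,4], [1,3,5], [1,4,5], [2,3,5], [2,4,5]

Hence C_0 ≅ Z^5, C_1 ≅ Z^9, C_2 ≅ Z^6.

Boundary ∂_1: C_1 → C_0 maps an edge to its endpoints' difference, ∂[p,q] = q − p.
The resulting 5×9 matrix has rank 4, and its Smith normal form has invariant factors (1,1,1,1).

The boundary map ∂_2: C_2 → C_1 maps a triangle to the signed sum of its edges. For instance
  ∂[2,4,5] = [4,5] − [2,5] + [2,4],
  ∂[1,2,3] = [2,3] − [1,3] + [1,2].
The resulting 9×6 matrix has rank 5, and its Smith normal form has invariant factors (1,1,1,1,1).

Reading off H_k = ker ∂_k / im ∂_{k+1}:

  H_0: rank C_0 − rank ∂_1 = 5 − 4 = 1, and the invariant factors of ∂_1 are all 1, so H_0 = Z.
  H_1: rank ker ∂_1 − rank ∂_2 = (9 − 4) − 5 = 0, and the invariant factors of ∂_2 are all 1, so H_1 = 0.
  H_2: rank ker ∂_2 − rank ∂_3 = (6 − 5) − 0 = 1, and there is no ∂_3, so H_2 = Z.

(K is a triangulation of the 2-sphere S^2.)

H_0 ≅ Z,  H_1 = 0,  H_2 ≅ Z.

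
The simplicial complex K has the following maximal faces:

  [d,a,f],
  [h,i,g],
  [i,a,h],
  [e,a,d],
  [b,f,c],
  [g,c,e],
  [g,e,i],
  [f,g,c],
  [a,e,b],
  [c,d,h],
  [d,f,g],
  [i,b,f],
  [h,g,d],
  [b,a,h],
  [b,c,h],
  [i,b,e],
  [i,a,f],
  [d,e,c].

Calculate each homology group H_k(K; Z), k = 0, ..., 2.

Fix the vertex order a < b < c < d < e < f < g < h < i and write every simplex with vertices in increasing order. Then dim K = 2 and the simplices of K are:

  0-simplices (9): a, b, c, d, e, f, g, h, i
  1-simplices (27): ab, ad, ae, af, ah, ai, bc, be, bf, bh, bi, cd, ce, cf, cg, ch, de, df, dg, dh, eg, ei, fg, fi, gh, gi, hi
  2-simplices (18): abe, abh, ade, adf, afi, ahi, bcf, bch, bei, bfi, cde, cdh, ceg, cfg, dfg, dgh, egi, ghi

Hence C_0 ≅ Z^9, C_1 ≅ Z^27, C_2 ≅ Z^18.

Boundary ∂_1: C_1 → C_0 maps an edge to its endpoints' difference, ∂[p,q] = q − p.
The resulting 9×27 matrix has rank 8, and its Smith normal form has invariant factors (1,1,1,1,1,1,1,1).

Boundary ∂_2: C_2 → C_1 sends each 2-simplex [p,q,r] to [q,r] − [p,r] + [p,q]. For instance
  ∂abe = be − ae + ab,
  ∂dfg = fg − dg + df.
The 27×18 boundary matrix has rank 18 and Smith normal form diag(1,1,1,1,1,1,1,1,1,1,1,1,1,1,1,1,1,2).

Reading off H_k = ker ∂_k / im ∂_{k+1}:

  H_0: rank C_0 − rank ∂_1 = 9 − 8 = 1, and the invariant factors of ∂_1 are all 1, so H_0 = Z.
  H_1: rank ker ∂_1 − rank ∂_2 = (27 − 8) − 18 = 1, and ∂_2 has invariant factor 2 > 1, so H_1 = Z × Z/2.
  H_2: rank ker ∂_2 − rank ∂_3 = (18 − 18) − 0 = 0, and there is no ∂_3, so H_2 = 0.

As a check, the Euler characteristic is 9 − 27 + 18 = 0, which agrees with 1 − 1 + 0 = 0.
(K is a triangulation of the Klein bottle.)

H_0 ≅ Z,  H_1 ≅ Z × Z/2,  H_2 = 0.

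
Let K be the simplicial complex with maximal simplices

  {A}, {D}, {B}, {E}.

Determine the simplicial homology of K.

H_0 ≅ Z^4.

Order the vertices as A < B < D < E. Listing each simplex with vertices in this order, K has dimension 0 with simplices:

  0-simplices (4): A, B, D, E

Hence C_0 ≅ Z^4.

Reading off H_k = ker ∂_k / im ∂_{k+1}:

  H_0: rank C_0 − rank ∂_1 = 4 − 0 = 4, and there is no ∂_1, so H_0 = Z^4.

(K is a triangulation of a set of 4 points.)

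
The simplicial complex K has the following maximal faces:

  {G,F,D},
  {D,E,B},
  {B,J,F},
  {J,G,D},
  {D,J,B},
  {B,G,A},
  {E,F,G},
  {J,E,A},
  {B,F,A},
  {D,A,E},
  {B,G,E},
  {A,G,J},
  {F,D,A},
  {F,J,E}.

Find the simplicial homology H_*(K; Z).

H_0 ≅ Z,  H_1 ≅ Z^2,  H_2 ≅ Z.

Take the total order A < B < D < E < F < G < J on the vertex set. Then K (dimension 2) consists of the simplices:

  0-simplices (7): A, B, D, E, F, G, J
  1-simplices (21): AB, AD, AE, AF, AG, AJ, BD, BE, BF, BG, BJ, DE, DF, DG, DJ, EF, EG, EJ, FG, FJ, GJ
  2-simplices (14): ABF, ABG, ADE, ADF, AEJ, AGJ, BDE, BDJ, BEG, BFJ, DFG, DGJ, EFG, EFJ

giving chain groups C_0 ≅ Z^7, C_1 ≅ Z^21, C_2 ≅ Z^14.

Boundary ∂_1: C_1 → C_0 maps an edge to its endpoints' difference, ∂[p,q] = q − p.
This gives a 7×21 integer matrix of rank 6; reducing to Smith normal form yields diagonal entries (1,1,1,1,1,1).

∂_2: C_2 → C_1 maps a triangle to the signed sum of its edges. For instance
  ∂DFG = FG − DG + DF,
  ∂BDE = DE − BE + BD.
This gives a 21×14 integer matrix of rank 13; reducing to Smith normal form yields diagonal entries (1,1,1,1,1,1,1,1,1,1,1,1,1).

Computing H_k = (kernel of ∂_k) / (image of ∂_{k+1}):

  H_0: rank C_0 − rank ∂_1 = 7 − 6 = 1, and the invariant factors of ∂_1 are all 1, so H_0 = Z.
  H_1: rank ker ∂_1 − rank ∂_2 = (21 − 6) − 13 = 2, and the invariant factors of ∂_2 are all 1, so H_1 = Z^2.
  H_2: rank ker ∂_2 − rank ∂_3 = (14 − 13) − 0 = 1, and there is no ∂_3, so H_2 = Z.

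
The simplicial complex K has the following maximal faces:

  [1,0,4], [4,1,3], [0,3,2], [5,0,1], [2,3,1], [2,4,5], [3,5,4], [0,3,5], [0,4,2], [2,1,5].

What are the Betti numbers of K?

b_0 = 1, b_1 = 0, b_2 = 0.

Fix the vertex order 0 < 1 < 2 < 3 < 4 < 5 and write every simplex with vertices in increasing order. Then dim K = 2 and the simplices of K are:

  0-simplices (6): [0], [1], [2], [3], [4], [5]
  1-simplices (15): [0,1], [0,2], [0,3], [0,4], [0,5], [1,2], [1,3], [1,4], [1,5], [2,3], [2,4], [2,5], [3,4], [3,5], [4,5]
  2-simplices (10): [0,1,4], [0,1,5], [0,2,3], [0,2,4], [0,3,5], [1,2,3], [1,2,5], [1,3,4], [2,4,5], [3,4,5]

giving chain groups C_0 ≅ Z^6, C_1 ≅ Z^15, C_2 ≅ Z^10.

Boundary ∂_1: C_1 → C_0 is given by ∂[p,q] = [q] − [p].
As a 6×15 matrix over Z this has rank 5, with invariant factors (1,1,1,1,1).

Boundary ∂_2: C_2 → C_1 maps a triangle to the signed sum of its edges. For instance
  ∂[2,4,5] = [4,5] − [2,5] + [2,4],
  ∂[0,1,4] = [1,4] − [0,4] + [0,1].
The resulting 15×10 matrix has rank 10, and its Smith normal form has invariant factors (1,1,1,1,1,1,1,1,1,2).

From H_k ≅ ker(∂_k) / im(∂_{k+1}) we obtain:

  H_0: rank C_0 − rank ∂_1 = 6 − 5 = 1, and the invariant factors of ∂_1 are all 1, so H_0 = Z.
  H_1: rank ker ∂_1 − rank ∂_2 = (15 − 5) − 10 = 0, and ∂_2 has invariant factor 2 > 1, so H_1 = Z/2.
  H_2: rank ker ∂_2 − rank ∂_3 = (10 − 10) − 0 = 0, and there is no ∂_3, so H_2 = 0.

As a check, the Euler characteristic is 6 − 15 + 10 = 1, which agrees with 1 − 0 + 0 = 1.
(K is a triangulation of the real projective plane RP^2.)

Hence the Betti numbers are b_0 = 1, b_1 = 0, b_2 = 0.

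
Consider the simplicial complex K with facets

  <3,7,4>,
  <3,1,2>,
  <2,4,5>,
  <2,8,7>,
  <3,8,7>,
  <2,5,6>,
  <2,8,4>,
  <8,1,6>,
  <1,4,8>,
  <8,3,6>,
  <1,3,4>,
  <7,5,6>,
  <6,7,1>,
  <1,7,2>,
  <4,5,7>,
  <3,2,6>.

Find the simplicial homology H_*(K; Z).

H_0 ≅ Z,  H_1 ≅ Z^2,  H_2 ≅ Z.

K has 8 vertices, 24 edges, 16 triangles.
rank ∂_0 = 0, rank ∂_1 = 7 ⇒ b_0 = 8 − 0 − 7 = 1; all invariant factors of ∂_1 are 1 so no torsion. So H_0 ≅ Z.
rank ∂_1 = 7, rank ∂_2 = 15 ⇒ b_1 = 24 − 7 − 15 = 2; all invariant factors of ∂_2 are 1 so no torsion. So H_1 ≅ Z^2.
rank ∂_2 = 15, rank ∂_3 = 0 ⇒ b_2 = 16 − 15 − 0 = 1. So H_2 ≅ Z.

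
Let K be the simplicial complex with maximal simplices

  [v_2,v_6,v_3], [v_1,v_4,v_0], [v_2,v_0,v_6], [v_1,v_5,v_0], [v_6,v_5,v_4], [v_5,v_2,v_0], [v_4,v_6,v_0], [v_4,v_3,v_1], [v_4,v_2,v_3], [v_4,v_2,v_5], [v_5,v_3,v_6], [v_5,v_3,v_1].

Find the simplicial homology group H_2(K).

Order the vertices as v_0 < v_1 < v_2 < v_3 < v_4 < v_5 < v_6. Listing each simplex with vertices in this order, K has dimension 2 with simplices:

  0-simplices (7): [v_0], [v_1], [v_2], [v_3], [v_4], [v_5], [v_6]
  1-simplices (18): (18 of them)
  2-simplices (12): (12 of them)

so the chain groups are C_0 ≅ Z^7, C_1 ≅ Z^18, C_2 ≅ Z^12.

Boundary ∂_1: C_1 → C_0 maps an edge to its endpoints' difference, ∂[p,q] = q − p. For instance
  ∂[v_0,v_4] = [v_4] − [v_0].
As a 7×18 matrix over Z this has rank 6, with invariant factors (1,1,1,1,1,1).

Boundary ∂_2: C_2 → C_1 acts by ∂[p,q,r] = [q,r] − [p,r] + [p,q]. For instance
  ∂[v_0,v_4,v_6] = [v_4,v_6] − [v_0,v_6] + [v_0,v_4],
  ∂[v_3,v_5,v_6] = [v_5,v_6] − [v_3,v_6] + [v_3,v_5].
The 18×12 boundary matrix has rank 12 and Smith normal form diag(1,1,1,1,1,1,1,1,1,1,1,2).

Reading off H_k = ker ∂_k / im ∂_{k+1}:

  H_2: rank ker ∂_2 − rank ∂_3 = (12 − 12) − 0 = 0, and there is no ∂_3, so H_2 ≅ 0.

H_2 ≅ 0.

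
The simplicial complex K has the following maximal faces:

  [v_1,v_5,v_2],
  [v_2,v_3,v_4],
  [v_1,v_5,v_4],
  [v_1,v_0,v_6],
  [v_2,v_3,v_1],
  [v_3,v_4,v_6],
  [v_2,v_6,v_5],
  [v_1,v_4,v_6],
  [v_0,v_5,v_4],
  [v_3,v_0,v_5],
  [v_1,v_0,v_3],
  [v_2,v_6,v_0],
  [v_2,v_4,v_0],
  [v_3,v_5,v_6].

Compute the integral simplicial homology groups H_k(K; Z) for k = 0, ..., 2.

H_0 = Z,  H_1 = Z^2,  H_2 = Z.

Take the total order v_0 < v_1 < v_2 < v_3 < v_4 < v_5 < v_6 on the vertex set. Then K (dimension 2) consists of the simplices:

  0-simplices (7): [v_0], [v_1], [v_2], [v_3], [v_4], [v_5], [v_6]
  1-simplices (21): (21 of them)
  2-simplices (14): (14 of them)

so the chain groups are C_0 ≅ Z^7, C_1 ≅ Z^21, C_2 ≅ Z^14.

∂_1: C_1 → C_0 sends each edge [p,q] (with p < q) to q − p.
The resulting 7×21 matrix has rank 6, and its Smith normal form has invariant factors (1,1,1,1,1,1).

∂_2: C_2 → C_1 acts by ∂[p,q,r] = [q,r] − [p,r] + [p,q]. For instance
  ∂[v_3,v_4,v_6] = [v_4,v_6] − [v_3,v_6] + [v_3,v_4],
  ∂[v_0,v_4,v_5] = [v_4,v_5] − [v_0,v_5] + [v_0,v_4].
The resulting 21×14 matrix has rank 13, and its Smith normal form has invariant factors (1,1,1,1,1,1,1,1,1,1,1,1,1).

From H_k ≅ ker(∂_k) / im(∂_{k+1}) we obtain:

  H_0: rank C_0 − rank ∂_1 = 7 − 6 = 1, and the invariant factors of ∂_1 are all 1, so H_0 = Z.
  H_1: rank ker ∂_1 − rank ∂_2 = (21 − 6) − 13 = 2, and the invariant factors of ∂_2 are all 1, so H_1 = Z^2.
  H_2: rank ker ∂_2 − rank ∂_3 = (14 − 13) − 0 = 1, and there is no ∂_3, so H_2 = Z.

As a check, the Euler characteristic is 7 − 21 + 14 = 0, which agrees with 1 − 2 + 1 = 0.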